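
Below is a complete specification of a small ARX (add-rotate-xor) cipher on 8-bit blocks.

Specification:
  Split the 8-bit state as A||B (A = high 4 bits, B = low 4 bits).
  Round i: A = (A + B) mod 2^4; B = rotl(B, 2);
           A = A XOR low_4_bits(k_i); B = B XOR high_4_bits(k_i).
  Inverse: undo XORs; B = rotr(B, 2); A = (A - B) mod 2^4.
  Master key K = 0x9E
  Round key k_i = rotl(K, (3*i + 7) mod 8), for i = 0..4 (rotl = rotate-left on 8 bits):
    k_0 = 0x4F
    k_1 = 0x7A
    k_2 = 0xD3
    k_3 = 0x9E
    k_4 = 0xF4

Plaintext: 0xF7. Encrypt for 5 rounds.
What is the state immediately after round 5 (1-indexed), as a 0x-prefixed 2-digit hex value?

0x80

s_0 = plaintext = 0xF7
s_1 = Round(s_0, k_0) = 0x99
s_2 = Round(s_1, k_1) = 0x81
s_3 = Round(s_2, k_2) = 0xA9
s_4 = Round(s_3, k_3) = 0xDF
s_5 = Round(s_4, k_4) = 0x80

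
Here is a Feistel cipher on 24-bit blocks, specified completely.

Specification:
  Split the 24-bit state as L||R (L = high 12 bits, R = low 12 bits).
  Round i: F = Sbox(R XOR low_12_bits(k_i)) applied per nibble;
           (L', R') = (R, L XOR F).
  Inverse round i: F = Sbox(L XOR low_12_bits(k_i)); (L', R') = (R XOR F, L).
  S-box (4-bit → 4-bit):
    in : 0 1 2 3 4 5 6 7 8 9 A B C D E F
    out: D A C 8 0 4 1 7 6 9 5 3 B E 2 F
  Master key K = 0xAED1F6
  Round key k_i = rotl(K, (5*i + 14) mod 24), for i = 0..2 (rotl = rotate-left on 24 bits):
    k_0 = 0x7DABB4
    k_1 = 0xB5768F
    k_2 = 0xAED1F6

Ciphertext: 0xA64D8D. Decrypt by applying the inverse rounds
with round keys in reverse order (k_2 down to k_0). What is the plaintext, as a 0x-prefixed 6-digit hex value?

0x91DCF6

s_0 = ciphertext = 0xA64D8D
s_1 = InvRound(s_0, k_2) = 0xE11A64
s_2 = InvRound(s_1, k_1) = 0xCF6E11
s_3 = InvRound(s_2, k_0) = 0x91DCF6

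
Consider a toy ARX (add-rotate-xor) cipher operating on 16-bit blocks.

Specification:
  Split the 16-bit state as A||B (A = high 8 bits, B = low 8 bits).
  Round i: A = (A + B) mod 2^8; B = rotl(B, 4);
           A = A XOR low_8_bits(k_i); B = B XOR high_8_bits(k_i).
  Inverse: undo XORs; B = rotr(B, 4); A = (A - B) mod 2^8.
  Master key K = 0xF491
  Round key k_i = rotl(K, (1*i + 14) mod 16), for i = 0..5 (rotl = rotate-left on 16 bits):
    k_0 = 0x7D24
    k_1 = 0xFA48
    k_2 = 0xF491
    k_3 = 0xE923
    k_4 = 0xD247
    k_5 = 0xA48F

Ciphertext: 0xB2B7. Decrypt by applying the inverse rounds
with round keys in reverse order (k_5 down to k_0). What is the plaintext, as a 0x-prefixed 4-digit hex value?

s_0 = ciphertext = 0xB2B7
s_1 = InvRound(s_0, k_5) = 0x0C31
s_2 = InvRound(s_1, k_4) = 0x0D3E
s_3 = InvRound(s_2, k_3) = 0xB17D
s_4 = InvRound(s_3, k_2) = 0x8898
s_5 = InvRound(s_4, k_1) = 0x9A26
s_6 = InvRound(s_5, k_0) = 0x09B5

0x09B5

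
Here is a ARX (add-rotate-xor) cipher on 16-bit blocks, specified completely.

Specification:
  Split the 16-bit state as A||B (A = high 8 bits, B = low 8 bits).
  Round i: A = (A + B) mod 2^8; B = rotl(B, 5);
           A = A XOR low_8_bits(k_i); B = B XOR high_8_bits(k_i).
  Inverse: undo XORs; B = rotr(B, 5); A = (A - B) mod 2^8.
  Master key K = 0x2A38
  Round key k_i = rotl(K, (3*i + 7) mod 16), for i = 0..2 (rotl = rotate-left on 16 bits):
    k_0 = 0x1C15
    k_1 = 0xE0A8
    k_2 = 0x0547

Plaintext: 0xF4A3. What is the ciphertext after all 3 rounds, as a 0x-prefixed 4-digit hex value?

s_0 = plaintext = 0xF4A3
s_1 = Round(s_0, k_0) = 0x8268
s_2 = Round(s_1, k_1) = 0x42ED
s_3 = Round(s_2, k_2) = 0x68B8

0x68B8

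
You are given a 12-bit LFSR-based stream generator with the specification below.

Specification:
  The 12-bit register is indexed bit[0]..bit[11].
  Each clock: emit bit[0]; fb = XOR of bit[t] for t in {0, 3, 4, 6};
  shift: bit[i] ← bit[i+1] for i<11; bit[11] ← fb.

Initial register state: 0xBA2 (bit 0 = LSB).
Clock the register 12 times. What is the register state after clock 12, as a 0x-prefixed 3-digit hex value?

0xCC2

reg_0 = 0xBA2
clock 1: out=0, reg = 0x5D1
clock 2: out=1, reg = 0xAE8
clock 3: out=0, reg = 0x574
clock 4: out=0, reg = 0x2BA
clock 5: out=0, reg = 0x15D
clock 6: out=1, reg = 0x0AE
clock 7: out=0, reg = 0x857
clock 8: out=1, reg = 0xC2B
clock 9: out=1, reg = 0x615
clock 10: out=1, reg = 0x30A
clock 11: out=0, reg = 0x985
clock 12: out=1, reg = 0xCC2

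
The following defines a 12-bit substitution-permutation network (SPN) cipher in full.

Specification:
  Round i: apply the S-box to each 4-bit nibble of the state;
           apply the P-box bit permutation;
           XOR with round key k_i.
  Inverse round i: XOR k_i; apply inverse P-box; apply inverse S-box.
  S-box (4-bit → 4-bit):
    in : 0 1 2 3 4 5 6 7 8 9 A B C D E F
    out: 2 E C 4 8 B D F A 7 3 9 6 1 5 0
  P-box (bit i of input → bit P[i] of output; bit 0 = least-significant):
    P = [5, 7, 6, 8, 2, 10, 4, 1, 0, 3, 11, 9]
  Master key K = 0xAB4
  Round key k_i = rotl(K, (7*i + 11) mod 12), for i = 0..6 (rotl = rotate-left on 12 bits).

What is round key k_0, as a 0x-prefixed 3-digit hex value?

0x55A

K = 0xAB4
k_0 = rotl(K, (7*0+11) mod 12) = rotl(K, 11) = 0x55A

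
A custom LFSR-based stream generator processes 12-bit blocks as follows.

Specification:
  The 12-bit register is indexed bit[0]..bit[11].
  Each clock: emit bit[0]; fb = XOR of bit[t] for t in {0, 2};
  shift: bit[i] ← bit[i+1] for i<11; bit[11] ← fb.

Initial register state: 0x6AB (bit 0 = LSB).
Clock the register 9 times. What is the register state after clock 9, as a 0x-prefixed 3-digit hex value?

0x80B

reg_0 = 0x6AB
clock 1: out=1, reg = 0xB55
clock 2: out=1, reg = 0x5AA
clock 3: out=0, reg = 0x2D5
clock 4: out=1, reg = 0x16A
clock 5: out=0, reg = 0x0B5
clock 6: out=1, reg = 0x05A
clock 7: out=0, reg = 0x02D
clock 8: out=1, reg = 0x016
clock 9: out=0, reg = 0x80B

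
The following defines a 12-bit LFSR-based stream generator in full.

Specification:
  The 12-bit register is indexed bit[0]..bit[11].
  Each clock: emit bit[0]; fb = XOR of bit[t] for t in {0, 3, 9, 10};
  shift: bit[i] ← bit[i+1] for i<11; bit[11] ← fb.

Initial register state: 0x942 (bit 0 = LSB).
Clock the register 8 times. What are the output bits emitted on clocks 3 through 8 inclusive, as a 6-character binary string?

000010

reg_0 = 0x942
clock 1: out=0, reg = 0x4A1
clock 2: out=1, reg = 0x250
clock 3: out=0, reg = 0x928
clock 4: out=0, reg = 0xC94
clock 5: out=0, reg = 0xE4A
clock 6: out=0, reg = 0xF25
clock 7: out=1, reg = 0xF92
clock 8: out=0, reg = 0x7C9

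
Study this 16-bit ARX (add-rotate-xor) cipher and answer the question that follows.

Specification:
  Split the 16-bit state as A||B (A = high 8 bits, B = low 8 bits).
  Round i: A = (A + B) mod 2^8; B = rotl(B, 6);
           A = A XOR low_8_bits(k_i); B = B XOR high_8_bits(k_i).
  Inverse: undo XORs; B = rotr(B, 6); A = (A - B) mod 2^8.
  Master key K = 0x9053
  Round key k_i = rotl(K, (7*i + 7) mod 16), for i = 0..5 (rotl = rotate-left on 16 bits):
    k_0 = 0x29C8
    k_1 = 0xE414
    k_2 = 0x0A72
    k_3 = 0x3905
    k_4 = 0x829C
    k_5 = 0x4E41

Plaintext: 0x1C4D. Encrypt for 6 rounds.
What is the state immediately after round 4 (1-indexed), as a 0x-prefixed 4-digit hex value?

0x8A1C

s_0 = plaintext = 0x1C4D
s_1 = Round(s_0, k_0) = 0xA17A
s_2 = Round(s_1, k_1) = 0x0F7A
s_3 = Round(s_2, k_2) = 0xFB94
s_4 = Round(s_3, k_3) = 0x8A1C
s_5 = Round(s_4, k_4) = 0x3A85
s_6 = Round(s_5, k_5) = 0xFE2F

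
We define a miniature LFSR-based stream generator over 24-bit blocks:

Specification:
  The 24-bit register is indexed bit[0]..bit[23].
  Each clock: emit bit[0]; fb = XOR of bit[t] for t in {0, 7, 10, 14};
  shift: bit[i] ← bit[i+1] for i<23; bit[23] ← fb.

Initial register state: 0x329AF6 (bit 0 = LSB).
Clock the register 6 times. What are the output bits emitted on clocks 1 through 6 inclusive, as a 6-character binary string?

reg_0 = 0x329AF6
clock 1: out=0, reg = 0x994D7B
clock 2: out=1, reg = 0xCCA6BD
clock 3: out=1, reg = 0xE6535E
clock 4: out=0, reg = 0xF329AF
clock 5: out=1, reg = 0x7994D7
clock 6: out=1, reg = 0xBCCA6B

011011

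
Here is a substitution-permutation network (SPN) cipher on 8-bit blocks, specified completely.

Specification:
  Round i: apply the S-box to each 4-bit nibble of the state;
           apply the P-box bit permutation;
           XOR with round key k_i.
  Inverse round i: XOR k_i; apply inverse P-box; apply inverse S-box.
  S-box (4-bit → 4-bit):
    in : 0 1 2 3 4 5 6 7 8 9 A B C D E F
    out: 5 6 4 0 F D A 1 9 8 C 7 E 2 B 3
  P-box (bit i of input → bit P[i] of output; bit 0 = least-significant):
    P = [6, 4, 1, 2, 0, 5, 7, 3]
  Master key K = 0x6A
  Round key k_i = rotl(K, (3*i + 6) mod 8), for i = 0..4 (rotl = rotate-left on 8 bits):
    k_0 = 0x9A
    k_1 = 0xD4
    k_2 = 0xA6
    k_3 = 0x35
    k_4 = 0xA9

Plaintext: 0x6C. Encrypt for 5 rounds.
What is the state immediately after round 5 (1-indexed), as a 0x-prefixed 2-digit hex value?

0x61

s_0 = plaintext = 0x6C
s_1 = Round(s_0, k_0) = 0xA4
s_2 = Round(s_1, k_1) = 0x0A
s_3 = Round(s_2, k_2) = 0x21
s_4 = Round(s_3, k_3) = 0xA7
s_5 = Round(s_4, k_4) = 0x61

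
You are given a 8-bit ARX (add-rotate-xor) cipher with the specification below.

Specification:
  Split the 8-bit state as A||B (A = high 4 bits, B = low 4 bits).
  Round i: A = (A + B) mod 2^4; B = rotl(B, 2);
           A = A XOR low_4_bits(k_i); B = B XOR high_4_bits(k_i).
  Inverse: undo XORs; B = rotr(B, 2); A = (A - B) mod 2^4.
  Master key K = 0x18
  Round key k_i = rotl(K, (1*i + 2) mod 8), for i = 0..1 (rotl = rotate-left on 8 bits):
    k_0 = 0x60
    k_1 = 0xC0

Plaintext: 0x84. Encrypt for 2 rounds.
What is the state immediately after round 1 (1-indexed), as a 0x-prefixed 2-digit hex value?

0xC7

s_0 = plaintext = 0x84
s_1 = Round(s_0, k_0) = 0xC7
s_2 = Round(s_1, k_1) = 0x31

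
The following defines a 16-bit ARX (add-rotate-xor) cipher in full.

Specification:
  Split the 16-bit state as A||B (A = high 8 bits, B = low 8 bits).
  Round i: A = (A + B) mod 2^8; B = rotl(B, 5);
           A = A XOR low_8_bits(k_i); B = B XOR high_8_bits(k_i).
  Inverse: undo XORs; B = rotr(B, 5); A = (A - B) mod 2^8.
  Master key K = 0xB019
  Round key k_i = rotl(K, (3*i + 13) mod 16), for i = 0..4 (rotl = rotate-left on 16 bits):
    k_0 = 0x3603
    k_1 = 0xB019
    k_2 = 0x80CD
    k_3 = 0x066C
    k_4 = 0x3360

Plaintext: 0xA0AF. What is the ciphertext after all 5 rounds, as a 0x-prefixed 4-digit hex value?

s_0 = plaintext = 0xA0AF
s_1 = Round(s_0, k_0) = 0x4CC3
s_2 = Round(s_1, k_1) = 0x16C8
s_3 = Round(s_2, k_2) = 0x1399
s_4 = Round(s_3, k_3) = 0xC035
s_5 = Round(s_4, k_4) = 0x9595

0x9595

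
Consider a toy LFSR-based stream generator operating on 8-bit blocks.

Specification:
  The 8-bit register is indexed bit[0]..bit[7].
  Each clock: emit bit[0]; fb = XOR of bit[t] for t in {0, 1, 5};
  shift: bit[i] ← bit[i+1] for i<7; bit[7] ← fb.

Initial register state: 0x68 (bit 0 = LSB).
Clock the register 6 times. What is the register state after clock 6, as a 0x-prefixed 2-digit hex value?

reg_0 = 0x68
clock 1: out=0, reg = 0xB4
clock 2: out=0, reg = 0xDA
clock 3: out=0, reg = 0xED
clock 4: out=1, reg = 0x76
clock 5: out=0, reg = 0x3B
clock 6: out=1, reg = 0x9D

0x9D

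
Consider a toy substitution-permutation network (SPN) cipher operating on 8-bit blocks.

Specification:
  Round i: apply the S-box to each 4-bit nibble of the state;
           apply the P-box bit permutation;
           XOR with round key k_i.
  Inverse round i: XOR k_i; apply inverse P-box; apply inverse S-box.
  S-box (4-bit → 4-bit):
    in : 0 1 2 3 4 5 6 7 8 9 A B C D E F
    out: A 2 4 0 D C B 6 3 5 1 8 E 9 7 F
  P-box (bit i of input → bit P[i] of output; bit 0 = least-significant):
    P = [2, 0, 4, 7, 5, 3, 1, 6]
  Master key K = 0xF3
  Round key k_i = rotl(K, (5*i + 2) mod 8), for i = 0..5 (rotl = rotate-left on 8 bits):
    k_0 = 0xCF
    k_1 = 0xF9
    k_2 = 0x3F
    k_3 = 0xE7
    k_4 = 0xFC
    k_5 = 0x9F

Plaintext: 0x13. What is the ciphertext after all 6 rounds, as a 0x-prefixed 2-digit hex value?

s_0 = plaintext = 0x13
s_1 = Round(s_0, k_0) = 0xC7
s_2 = Round(s_1, k_1) = 0xA2
s_3 = Round(s_2, k_2) = 0x0F
s_4 = Round(s_3, k_3) = 0x3A
s_5 = Round(s_4, k_4) = 0xF8
s_6 = Round(s_5, k_5) = 0xF0

0xF0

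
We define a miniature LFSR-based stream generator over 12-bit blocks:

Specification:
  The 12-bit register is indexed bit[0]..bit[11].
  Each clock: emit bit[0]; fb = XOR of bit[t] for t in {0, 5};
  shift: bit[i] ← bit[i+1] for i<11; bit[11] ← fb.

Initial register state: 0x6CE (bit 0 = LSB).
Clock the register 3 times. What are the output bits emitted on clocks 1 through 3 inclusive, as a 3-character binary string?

reg_0 = 0x6CE
clock 1: out=0, reg = 0x367
clock 2: out=1, reg = 0x1B3
clock 3: out=1, reg = 0x0D9

011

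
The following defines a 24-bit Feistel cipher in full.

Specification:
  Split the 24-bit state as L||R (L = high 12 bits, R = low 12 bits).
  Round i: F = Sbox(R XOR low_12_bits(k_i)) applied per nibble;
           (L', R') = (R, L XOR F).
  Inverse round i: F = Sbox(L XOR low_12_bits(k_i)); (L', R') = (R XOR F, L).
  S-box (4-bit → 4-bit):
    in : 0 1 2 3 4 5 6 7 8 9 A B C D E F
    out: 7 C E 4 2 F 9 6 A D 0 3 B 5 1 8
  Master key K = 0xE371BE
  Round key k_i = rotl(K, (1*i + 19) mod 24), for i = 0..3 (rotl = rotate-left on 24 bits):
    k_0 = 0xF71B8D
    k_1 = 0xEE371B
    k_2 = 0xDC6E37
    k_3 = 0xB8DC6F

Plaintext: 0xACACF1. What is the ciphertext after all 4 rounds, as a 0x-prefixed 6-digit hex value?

0x0284E7

s_0 = plaintext = 0xACACF1
s_1 = Round(s_0, k_0) = 0xCF1CA1
s_2 = Round(s_1, k_1) = 0xCA1FC1
s_3 = Round(s_2, k_2) = 0xFC1028
s_4 = Round(s_3, k_3) = 0x0284E7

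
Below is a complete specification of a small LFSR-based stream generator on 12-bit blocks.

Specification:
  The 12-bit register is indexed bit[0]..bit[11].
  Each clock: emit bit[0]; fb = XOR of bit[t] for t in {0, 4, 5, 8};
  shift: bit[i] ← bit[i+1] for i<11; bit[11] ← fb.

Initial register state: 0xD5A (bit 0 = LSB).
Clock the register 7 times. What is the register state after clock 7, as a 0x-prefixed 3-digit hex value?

0xD1A

reg_0 = 0xD5A
clock 1: out=0, reg = 0x6AD
clock 2: out=1, reg = 0x356
clock 3: out=0, reg = 0x1AB
clock 4: out=1, reg = 0x8D5
clock 5: out=1, reg = 0x46A
clock 6: out=0, reg = 0xA35
clock 7: out=1, reg = 0xD1A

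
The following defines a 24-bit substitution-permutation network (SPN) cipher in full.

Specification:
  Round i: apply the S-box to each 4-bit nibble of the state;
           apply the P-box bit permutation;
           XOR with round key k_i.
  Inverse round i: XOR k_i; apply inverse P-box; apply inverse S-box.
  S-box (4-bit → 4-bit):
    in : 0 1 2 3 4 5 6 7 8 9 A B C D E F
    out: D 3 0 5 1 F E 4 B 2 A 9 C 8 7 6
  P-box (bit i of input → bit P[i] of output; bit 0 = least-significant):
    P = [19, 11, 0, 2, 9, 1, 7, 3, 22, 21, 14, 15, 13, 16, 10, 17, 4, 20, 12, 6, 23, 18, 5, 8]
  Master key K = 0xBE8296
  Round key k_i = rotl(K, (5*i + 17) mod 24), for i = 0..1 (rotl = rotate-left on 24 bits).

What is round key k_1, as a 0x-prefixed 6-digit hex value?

K = 0xBE8296
k_0 = rotl(K, (5*0+17) mod 24) = rotl(K, 17) = 0x2D7D05
k_1 = rotl(K, (5*1+17) mod 24) = rotl(K, 22) = 0xAFA0A5

0xAFA0A5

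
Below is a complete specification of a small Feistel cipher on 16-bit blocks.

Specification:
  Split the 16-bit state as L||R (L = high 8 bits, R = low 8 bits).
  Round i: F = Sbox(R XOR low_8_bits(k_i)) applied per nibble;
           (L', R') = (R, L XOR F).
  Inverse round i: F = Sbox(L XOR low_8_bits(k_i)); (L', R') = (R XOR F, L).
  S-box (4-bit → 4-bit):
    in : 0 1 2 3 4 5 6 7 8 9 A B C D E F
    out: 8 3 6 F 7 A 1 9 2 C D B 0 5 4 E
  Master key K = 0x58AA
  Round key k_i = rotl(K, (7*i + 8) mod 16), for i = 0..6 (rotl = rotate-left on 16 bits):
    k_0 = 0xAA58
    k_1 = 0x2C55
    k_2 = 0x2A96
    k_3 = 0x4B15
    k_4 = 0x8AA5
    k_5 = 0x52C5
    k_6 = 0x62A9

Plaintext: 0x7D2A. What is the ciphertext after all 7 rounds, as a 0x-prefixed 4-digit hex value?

s_0 = plaintext = 0x7D2A
s_1 = Round(s_0, k_0) = 0x2AEB
s_2 = Round(s_1, k_1) = 0xEB9E
s_3 = Round(s_2, k_2) = 0x9E69
s_4 = Round(s_3, k_3) = 0x690E
s_5 = Round(s_4, k_4) = 0x0EB2
s_6 = Round(s_5, k_5) = 0xB297
s_7 = Round(s_6, k_6) = 0x9746

0x9746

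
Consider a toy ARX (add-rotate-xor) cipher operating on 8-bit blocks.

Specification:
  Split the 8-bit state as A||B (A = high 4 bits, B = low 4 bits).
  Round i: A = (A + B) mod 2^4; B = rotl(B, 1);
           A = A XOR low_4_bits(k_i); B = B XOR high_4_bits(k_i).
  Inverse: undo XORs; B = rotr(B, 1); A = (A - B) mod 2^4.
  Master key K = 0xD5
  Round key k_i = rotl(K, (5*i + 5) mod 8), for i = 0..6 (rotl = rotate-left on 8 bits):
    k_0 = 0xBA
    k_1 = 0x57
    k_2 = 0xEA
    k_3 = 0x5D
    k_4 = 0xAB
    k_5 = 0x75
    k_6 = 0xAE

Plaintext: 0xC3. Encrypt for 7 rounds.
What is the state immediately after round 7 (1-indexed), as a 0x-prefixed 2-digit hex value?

0x27

s_0 = plaintext = 0xC3
s_1 = Round(s_0, k_0) = 0x5D
s_2 = Round(s_1, k_1) = 0x5E
s_3 = Round(s_2, k_2) = 0x93
s_4 = Round(s_3, k_3) = 0x13
s_5 = Round(s_4, k_4) = 0xFC
s_6 = Round(s_5, k_5) = 0xEE
s_7 = Round(s_6, k_6) = 0x27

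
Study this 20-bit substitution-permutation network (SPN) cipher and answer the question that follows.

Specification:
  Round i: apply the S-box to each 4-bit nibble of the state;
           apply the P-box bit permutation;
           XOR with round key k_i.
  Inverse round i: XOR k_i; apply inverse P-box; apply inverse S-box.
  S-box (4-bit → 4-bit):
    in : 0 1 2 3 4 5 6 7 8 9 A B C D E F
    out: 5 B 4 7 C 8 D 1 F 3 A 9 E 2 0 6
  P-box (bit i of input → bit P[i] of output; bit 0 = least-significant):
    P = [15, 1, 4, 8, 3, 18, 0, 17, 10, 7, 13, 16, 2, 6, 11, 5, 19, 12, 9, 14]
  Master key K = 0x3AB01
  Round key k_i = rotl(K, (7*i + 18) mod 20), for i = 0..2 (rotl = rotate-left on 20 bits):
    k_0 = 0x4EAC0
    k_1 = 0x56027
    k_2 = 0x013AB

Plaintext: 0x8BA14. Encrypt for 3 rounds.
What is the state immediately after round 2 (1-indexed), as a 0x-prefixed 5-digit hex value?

s_0 = plaintext = 0x8BA14
s_1 = Round(s_0, k_0) = 0xBB97C
s_2 = Round(s_1, k_1) = 0xD2599
s_3 = Round(s_2, k_2) = 0x58BA1

0xD2599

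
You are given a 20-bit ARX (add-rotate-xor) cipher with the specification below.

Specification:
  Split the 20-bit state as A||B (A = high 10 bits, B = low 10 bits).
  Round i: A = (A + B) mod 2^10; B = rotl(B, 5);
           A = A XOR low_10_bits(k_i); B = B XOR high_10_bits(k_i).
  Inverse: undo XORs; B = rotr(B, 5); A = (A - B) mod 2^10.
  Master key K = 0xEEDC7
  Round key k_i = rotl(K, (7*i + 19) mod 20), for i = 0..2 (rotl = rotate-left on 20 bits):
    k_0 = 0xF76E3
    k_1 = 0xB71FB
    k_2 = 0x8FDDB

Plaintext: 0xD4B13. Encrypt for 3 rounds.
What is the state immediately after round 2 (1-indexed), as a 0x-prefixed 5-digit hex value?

0xF4271

s_0 = plaintext = 0xD4B13
s_1 = Round(s_0, k_0) = 0x219A5
s_2 = Round(s_1, k_1) = 0xF4271
s_3 = Round(s_2, k_2) = 0xE680C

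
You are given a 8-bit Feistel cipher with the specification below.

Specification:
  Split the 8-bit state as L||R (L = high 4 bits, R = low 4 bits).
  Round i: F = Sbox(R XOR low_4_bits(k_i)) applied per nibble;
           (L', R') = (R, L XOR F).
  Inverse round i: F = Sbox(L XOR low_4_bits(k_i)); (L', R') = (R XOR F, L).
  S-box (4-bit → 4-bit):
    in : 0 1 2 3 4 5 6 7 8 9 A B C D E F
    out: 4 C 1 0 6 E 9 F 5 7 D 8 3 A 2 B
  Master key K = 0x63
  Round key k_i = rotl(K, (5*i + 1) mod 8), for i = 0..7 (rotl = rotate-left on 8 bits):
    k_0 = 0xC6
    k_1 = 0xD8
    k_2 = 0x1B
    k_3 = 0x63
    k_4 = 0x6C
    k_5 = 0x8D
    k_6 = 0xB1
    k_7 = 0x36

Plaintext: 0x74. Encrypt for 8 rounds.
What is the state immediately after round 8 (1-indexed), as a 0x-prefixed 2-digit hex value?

0x9C

s_0 = plaintext = 0x74
s_1 = Round(s_0, k_0) = 0x46
s_2 = Round(s_1, k_1) = 0x66
s_3 = Round(s_2, k_2) = 0x6C
s_4 = Round(s_3, k_3) = 0xCD
s_5 = Round(s_4, k_4) = 0xD0
s_6 = Round(s_5, k_5) = 0x07
s_7 = Round(s_6, k_6) = 0x79
s_8 = Round(s_7, k_7) = 0x9C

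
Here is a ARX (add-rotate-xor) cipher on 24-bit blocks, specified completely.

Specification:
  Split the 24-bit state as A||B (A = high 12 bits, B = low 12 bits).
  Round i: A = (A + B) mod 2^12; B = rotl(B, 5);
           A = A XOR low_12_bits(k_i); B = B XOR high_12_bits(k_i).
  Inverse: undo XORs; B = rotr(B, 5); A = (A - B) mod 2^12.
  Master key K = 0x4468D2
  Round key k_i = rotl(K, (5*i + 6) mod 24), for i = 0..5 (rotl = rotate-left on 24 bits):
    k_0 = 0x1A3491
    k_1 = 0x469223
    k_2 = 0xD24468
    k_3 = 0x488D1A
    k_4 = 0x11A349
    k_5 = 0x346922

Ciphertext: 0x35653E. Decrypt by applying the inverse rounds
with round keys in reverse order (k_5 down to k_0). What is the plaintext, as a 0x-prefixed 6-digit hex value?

s_0 = ciphertext = 0x35653E
s_1 = InvRound(s_0, k_5) = 0xE41C33
s_2 = InvRound(s_1, k_4) = 0x81F4E9
s_3 = InvRound(s_2, k_3) = 0x482083
s_4 = InvRound(s_3, k_2) = 0xCFD3ED
s_5 = InvRound(s_4, k_1) = 0xCA223C
s_6 = InvRound(s_5, k_0) = 0x897F9C

0x897F9C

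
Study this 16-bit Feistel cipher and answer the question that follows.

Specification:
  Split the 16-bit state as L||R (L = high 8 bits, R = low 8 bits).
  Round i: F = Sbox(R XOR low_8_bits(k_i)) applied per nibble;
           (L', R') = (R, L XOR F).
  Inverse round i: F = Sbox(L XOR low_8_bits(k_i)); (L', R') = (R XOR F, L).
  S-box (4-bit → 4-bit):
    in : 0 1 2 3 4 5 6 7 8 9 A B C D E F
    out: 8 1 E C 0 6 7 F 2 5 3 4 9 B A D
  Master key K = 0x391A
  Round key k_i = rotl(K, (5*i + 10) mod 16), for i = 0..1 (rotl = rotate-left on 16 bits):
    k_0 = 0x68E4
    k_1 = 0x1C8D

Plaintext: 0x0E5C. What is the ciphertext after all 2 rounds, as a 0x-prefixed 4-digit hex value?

0x4CCD

s_0 = plaintext = 0x0E5C
s_1 = Round(s_0, k_0) = 0x5C4C
s_2 = Round(s_1, k_1) = 0x4CCD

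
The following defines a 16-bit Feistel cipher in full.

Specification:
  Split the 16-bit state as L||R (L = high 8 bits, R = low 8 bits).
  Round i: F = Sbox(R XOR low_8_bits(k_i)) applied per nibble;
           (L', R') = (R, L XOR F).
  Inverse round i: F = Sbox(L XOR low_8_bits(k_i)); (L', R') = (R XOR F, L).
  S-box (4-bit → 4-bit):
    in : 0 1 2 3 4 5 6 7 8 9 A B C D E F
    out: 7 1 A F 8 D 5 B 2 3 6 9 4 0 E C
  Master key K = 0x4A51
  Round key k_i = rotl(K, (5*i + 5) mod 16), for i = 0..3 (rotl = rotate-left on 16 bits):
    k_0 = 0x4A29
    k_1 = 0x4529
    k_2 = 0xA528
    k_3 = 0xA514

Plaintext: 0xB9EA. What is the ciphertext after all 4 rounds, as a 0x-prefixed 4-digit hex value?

0xB882

s_0 = plaintext = 0xB9EA
s_1 = Round(s_0, k_0) = 0xEAF6
s_2 = Round(s_1, k_1) = 0xF6E6
s_3 = Round(s_2, k_2) = 0xE6B8
s_4 = Round(s_3, k_3) = 0xB882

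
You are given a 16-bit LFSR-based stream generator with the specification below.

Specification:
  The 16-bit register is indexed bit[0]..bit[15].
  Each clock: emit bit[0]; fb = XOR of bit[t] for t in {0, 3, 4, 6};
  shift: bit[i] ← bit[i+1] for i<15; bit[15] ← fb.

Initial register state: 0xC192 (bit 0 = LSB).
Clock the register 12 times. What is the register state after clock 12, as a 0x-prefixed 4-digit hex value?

reg_0 = 0xC192
clock 1: out=0, reg = 0xE0C9
clock 2: out=1, reg = 0xF064
clock 3: out=0, reg = 0xF832
clock 4: out=0, reg = 0xFC19
clock 5: out=1, reg = 0xFE0C
clock 6: out=0, reg = 0xFF06
clock 7: out=0, reg = 0x7F83
clock 8: out=1, reg = 0xBFC1
clock 9: out=1, reg = 0x5FE0
clock 10: out=0, reg = 0xAFF0
clock 11: out=0, reg = 0x57F8
clock 12: out=0, reg = 0xABFC

0xABFC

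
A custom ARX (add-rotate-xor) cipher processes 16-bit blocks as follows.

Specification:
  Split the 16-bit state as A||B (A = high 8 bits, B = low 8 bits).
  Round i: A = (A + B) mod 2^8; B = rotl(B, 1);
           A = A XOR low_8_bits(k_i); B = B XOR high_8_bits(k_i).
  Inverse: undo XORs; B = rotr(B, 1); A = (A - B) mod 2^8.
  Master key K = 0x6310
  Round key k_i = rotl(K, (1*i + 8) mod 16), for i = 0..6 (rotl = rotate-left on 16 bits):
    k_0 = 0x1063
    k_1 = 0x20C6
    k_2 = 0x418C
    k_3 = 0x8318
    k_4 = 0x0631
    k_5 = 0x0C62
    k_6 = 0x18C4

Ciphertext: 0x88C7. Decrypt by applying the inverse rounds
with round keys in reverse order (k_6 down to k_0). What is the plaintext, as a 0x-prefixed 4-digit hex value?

s_0 = ciphertext = 0x88C7
s_1 = InvRound(s_0, k_6) = 0x5DEF
s_2 = InvRound(s_1, k_5) = 0x4EF1
s_3 = InvRound(s_2, k_4) = 0x84FB
s_4 = InvRound(s_3, k_3) = 0x603C
s_5 = InvRound(s_4, k_2) = 0x2EBE
s_6 = InvRound(s_5, k_1) = 0x994F
s_7 = InvRound(s_6, k_0) = 0x4BAF

0x4BAF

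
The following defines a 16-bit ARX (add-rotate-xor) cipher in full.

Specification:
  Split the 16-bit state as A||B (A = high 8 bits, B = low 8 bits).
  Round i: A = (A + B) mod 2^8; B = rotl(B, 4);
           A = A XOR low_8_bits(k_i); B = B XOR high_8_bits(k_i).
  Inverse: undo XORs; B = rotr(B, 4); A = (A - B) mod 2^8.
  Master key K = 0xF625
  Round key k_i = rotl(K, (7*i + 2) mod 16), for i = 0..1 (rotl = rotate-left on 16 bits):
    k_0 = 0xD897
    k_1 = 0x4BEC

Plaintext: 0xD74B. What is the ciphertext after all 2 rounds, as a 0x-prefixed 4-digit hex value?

s_0 = plaintext = 0xD74B
s_1 = Round(s_0, k_0) = 0xB56C
s_2 = Round(s_1, k_1) = 0xCD8D

0xCD8D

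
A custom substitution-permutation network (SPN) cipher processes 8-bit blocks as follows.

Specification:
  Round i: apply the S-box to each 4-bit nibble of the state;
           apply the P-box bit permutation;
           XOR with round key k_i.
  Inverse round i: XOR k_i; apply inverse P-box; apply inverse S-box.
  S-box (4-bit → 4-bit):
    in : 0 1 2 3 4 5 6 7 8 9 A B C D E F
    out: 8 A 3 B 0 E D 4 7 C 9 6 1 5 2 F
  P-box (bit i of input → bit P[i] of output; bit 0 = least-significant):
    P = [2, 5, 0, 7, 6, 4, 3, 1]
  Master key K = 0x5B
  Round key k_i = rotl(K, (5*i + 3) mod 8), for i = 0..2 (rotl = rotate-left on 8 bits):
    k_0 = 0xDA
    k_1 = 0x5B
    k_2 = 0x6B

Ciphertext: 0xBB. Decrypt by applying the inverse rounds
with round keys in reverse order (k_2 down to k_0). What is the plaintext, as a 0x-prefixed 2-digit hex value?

s_0 = ciphertext = 0xBB
s_1 = InvRound(s_0, k_2) = 0x20
s_2 = InvRound(s_1, k_1) = 0xFB
s_3 = InvRound(s_2, k_0) = 0x4B

0x4B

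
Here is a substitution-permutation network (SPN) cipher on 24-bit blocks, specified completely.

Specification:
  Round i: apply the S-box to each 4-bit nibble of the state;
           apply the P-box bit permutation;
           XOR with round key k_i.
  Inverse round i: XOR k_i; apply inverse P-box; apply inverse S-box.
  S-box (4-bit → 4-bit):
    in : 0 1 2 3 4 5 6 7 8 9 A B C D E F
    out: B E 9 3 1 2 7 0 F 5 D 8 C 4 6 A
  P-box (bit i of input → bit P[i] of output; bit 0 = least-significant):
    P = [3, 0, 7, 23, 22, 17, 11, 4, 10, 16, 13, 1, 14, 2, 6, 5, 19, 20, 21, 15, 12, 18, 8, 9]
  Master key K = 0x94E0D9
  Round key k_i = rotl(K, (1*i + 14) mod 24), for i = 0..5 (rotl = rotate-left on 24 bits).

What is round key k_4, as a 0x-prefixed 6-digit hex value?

0x665383

K = 0x94E0D9
k_0 = rotl(K, (1*0+14) mod 24) = rotl(K, 14) = 0x366538
k_1 = rotl(K, (1*1+14) mod 24) = rotl(K, 15) = 0x6CCA70
k_2 = rotl(K, (1*2+14) mod 24) = rotl(K, 16) = 0xD994E0
k_3 = rotl(K, (1*3+14) mod 24) = rotl(K, 17) = 0xB329C1
k_4 = rotl(K, (1*4+14) mod 24) = rotl(K, 18) = 0x665383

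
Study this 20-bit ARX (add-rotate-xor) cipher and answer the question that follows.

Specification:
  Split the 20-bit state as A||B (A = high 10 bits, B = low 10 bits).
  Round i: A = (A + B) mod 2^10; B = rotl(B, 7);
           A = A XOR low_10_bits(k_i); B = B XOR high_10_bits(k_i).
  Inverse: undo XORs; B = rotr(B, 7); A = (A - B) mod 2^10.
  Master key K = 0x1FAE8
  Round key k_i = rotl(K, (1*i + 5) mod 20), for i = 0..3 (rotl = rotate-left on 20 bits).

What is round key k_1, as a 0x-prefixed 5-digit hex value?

K = 0x1FAE8
k_0 = rotl(K, (1*0+5) mod 20) = rotl(K, 5) = 0xF5D03
k_1 = rotl(K, (1*1+5) mod 20) = rotl(K, 6) = 0xEBA07

0xEBA07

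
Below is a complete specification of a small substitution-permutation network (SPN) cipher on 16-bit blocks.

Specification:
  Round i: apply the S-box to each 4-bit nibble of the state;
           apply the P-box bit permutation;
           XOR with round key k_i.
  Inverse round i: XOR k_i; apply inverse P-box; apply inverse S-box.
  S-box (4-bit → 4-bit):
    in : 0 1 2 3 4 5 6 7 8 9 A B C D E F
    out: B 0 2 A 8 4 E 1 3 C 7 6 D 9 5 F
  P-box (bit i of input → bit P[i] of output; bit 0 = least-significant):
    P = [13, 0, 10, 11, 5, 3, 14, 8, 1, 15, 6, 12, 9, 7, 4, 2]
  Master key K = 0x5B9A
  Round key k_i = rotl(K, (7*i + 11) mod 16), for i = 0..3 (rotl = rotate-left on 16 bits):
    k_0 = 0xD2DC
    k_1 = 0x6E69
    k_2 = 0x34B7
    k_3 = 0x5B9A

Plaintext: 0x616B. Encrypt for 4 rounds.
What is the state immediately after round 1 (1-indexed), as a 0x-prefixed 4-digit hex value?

s_0 = plaintext = 0x616B
s_1 = Round(s_0, k_0) = 0x9741
s_2 = Round(s_1, k_1) = 0x6F7F
s_3 = Round(s_2, k_2) = 0x8840
s_4 = Round(s_3, k_3) = 0xF019

0x9741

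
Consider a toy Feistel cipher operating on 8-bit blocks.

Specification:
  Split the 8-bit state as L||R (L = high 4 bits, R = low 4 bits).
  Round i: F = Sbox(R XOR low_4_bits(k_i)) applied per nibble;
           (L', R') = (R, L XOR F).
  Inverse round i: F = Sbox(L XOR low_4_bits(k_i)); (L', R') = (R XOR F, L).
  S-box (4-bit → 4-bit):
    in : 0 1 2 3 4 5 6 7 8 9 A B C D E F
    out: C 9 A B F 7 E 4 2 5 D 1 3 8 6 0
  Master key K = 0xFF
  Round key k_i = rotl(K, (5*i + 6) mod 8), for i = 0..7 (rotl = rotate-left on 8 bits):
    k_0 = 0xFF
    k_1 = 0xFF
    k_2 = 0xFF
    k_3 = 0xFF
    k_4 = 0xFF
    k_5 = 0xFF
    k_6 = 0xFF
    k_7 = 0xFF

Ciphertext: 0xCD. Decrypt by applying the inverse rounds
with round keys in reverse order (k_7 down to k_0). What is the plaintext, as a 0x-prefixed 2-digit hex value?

0x9F

s_0 = ciphertext = 0xCD
s_1 = InvRound(s_0, k_7) = 0x6C
s_2 = InvRound(s_1, k_6) = 0x96
s_3 = InvRound(s_2, k_5) = 0x89
s_4 = InvRound(s_3, k_4) = 0xD8
s_5 = InvRound(s_4, k_3) = 0x2D
s_6 = InvRound(s_5, k_2) = 0x52
s_7 = InvRound(s_6, k_1) = 0xF5
s_8 = InvRound(s_7, k_0) = 0x9F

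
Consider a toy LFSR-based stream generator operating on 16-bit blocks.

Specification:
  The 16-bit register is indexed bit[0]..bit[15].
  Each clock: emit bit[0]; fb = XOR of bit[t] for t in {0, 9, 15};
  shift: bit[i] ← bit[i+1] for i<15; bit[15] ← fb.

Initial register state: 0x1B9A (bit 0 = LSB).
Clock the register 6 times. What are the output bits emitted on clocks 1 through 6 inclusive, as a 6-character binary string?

010110

reg_0 = 0x1B9A
clock 1: out=0, reg = 0x8DCD
clock 2: out=1, reg = 0x46E6
clock 3: out=0, reg = 0xA373
clock 4: out=1, reg = 0xD1B9
clock 5: out=1, reg = 0x68DC
clock 6: out=0, reg = 0x346E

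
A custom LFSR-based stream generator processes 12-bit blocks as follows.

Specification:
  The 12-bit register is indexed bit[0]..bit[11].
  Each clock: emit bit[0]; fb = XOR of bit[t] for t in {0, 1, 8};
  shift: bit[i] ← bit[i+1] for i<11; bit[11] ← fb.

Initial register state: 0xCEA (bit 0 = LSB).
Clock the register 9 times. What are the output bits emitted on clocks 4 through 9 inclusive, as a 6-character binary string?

reg_0 = 0xCEA
clock 1: out=0, reg = 0xE75
clock 2: out=1, reg = 0xF3A
clock 3: out=0, reg = 0x79D
clock 4: out=1, reg = 0x3CE
clock 5: out=0, reg = 0x1E7
clock 6: out=1, reg = 0x8F3
clock 7: out=1, reg = 0x479
clock 8: out=1, reg = 0xA3C
clock 9: out=0, reg = 0x51E

101110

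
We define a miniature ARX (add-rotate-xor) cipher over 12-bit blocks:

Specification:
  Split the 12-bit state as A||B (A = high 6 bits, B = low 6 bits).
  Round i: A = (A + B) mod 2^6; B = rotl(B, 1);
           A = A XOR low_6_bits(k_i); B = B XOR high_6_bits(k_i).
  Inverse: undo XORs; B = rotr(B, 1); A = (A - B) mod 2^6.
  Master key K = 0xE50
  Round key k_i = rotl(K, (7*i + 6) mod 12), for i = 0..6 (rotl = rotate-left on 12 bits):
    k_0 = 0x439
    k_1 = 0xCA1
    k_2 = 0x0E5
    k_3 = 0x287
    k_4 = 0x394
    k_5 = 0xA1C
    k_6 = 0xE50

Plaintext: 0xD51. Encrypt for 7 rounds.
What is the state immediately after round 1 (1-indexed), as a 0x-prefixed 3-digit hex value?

s_0 = plaintext = 0xD51
s_1 = Round(s_0, k_0) = 0xFF2
s_2 = Round(s_1, k_1) = 0x417
s_3 = Round(s_2, k_2) = 0x0AD
s_4 = Round(s_3, k_3) = 0xA11
s_5 = Round(s_4, k_4) = 0xB6C
s_6 = Round(s_5, k_5) = 0x171
s_7 = Round(s_6, k_6) = 0x99A

0xFF2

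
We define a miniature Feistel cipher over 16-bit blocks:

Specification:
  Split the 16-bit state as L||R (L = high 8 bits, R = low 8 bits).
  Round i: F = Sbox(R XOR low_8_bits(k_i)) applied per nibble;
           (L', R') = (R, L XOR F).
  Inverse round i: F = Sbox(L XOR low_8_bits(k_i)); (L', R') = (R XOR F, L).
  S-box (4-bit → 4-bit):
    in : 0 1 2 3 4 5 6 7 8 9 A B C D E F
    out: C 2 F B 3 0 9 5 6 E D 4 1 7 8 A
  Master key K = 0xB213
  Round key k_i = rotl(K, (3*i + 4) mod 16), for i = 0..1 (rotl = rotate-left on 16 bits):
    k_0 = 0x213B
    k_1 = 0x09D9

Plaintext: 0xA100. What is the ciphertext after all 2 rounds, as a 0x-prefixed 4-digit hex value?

0x1511

s_0 = plaintext = 0xA100
s_1 = Round(s_0, k_0) = 0x0015
s_2 = Round(s_1, k_1) = 0x1511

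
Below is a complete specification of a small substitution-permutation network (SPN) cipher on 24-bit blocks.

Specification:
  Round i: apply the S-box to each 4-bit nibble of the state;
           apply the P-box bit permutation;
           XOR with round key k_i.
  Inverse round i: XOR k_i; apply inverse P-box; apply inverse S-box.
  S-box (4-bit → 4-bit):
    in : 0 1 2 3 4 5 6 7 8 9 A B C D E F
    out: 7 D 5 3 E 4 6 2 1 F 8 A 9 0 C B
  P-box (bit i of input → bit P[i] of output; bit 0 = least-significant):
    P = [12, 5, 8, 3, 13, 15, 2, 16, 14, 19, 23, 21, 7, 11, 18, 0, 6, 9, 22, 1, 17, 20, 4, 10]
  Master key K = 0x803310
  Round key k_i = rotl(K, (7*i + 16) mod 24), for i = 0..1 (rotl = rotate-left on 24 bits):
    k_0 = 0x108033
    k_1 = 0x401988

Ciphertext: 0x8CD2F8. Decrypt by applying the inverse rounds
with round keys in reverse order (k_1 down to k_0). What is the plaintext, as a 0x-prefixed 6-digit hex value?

s_0 = ciphertext = 0x8CD2F8
s_1 = InvRound(s_0, k_1) = 0x506076
s_2 = InvRound(s_1, k_0) = 0xD2A80D

0xD2A80D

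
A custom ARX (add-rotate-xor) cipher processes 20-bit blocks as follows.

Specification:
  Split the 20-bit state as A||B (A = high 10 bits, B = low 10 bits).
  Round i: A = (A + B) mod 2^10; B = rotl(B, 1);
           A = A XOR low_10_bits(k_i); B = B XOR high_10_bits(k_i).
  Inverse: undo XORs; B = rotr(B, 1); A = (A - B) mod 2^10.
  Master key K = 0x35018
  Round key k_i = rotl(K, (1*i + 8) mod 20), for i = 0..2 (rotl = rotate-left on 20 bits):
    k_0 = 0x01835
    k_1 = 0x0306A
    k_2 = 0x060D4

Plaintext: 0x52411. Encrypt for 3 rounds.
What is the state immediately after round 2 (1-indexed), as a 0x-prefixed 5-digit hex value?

s_0 = plaintext = 0x52411
s_1 = Round(s_0, k_0) = 0x5BC24
s_2 = Round(s_1, k_1) = 0x7E444
s_3 = Round(s_2, k_2) = 0xBA490

0x7E444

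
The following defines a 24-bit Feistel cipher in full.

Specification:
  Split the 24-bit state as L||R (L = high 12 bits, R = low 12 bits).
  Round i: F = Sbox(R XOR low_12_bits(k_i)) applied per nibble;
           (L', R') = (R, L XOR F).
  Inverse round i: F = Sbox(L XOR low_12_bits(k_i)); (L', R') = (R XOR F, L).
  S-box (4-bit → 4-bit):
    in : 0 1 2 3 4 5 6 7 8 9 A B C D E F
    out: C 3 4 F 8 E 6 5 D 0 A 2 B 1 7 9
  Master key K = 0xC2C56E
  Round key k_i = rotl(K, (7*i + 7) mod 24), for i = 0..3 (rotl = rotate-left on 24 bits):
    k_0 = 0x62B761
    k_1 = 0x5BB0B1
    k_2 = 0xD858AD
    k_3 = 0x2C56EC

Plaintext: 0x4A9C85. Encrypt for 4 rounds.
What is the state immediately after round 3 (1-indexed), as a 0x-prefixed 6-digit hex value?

s_0 = plaintext = 0x4A9C85
s_1 = Round(s_0, k_0) = 0xC856D1
s_2 = Round(s_1, k_1) = 0x6D1AE9
s_3 = Round(s_2, k_2) = 0xAE9259
s_4 = Round(s_3, k_3) = 0x2592C7

0xAE9259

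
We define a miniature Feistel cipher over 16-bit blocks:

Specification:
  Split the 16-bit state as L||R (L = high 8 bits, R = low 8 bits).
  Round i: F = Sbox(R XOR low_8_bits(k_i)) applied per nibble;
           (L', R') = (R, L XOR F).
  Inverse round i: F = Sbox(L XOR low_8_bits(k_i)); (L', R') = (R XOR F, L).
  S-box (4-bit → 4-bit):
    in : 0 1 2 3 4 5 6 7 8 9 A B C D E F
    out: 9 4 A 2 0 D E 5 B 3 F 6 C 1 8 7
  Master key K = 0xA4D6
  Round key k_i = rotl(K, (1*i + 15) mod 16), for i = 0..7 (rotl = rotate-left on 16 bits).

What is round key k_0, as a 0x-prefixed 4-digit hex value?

0x526B

K = 0xA4D6
k_0 = rotl(K, (1*0+15) mod 16) = rotl(K, 15) = 0x526B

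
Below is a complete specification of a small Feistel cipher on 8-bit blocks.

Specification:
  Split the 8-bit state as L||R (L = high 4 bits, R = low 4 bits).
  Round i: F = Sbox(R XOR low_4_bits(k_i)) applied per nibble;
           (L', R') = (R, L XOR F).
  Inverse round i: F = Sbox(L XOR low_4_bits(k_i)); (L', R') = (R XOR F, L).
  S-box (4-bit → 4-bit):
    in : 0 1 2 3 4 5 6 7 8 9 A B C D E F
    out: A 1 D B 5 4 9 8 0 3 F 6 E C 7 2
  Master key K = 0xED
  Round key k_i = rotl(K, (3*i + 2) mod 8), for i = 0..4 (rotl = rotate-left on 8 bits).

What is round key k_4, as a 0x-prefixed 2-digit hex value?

K = 0xED
k_0 = rotl(K, (3*0+2) mod 8) = rotl(K, 2) = 0xB7
k_1 = rotl(K, (3*1+2) mod 8) = rotl(K, 5) = 0xBD
k_2 = rotl(K, (3*2+2) mod 8) = rotl(K, 0) = 0xED
k_3 = rotl(K, (3*3+2) mod 8) = rotl(K, 3) = 0x6F
k_4 = rotl(K, (3*4+2) mod 8) = rotl(K, 6) = 0x7B

0x7B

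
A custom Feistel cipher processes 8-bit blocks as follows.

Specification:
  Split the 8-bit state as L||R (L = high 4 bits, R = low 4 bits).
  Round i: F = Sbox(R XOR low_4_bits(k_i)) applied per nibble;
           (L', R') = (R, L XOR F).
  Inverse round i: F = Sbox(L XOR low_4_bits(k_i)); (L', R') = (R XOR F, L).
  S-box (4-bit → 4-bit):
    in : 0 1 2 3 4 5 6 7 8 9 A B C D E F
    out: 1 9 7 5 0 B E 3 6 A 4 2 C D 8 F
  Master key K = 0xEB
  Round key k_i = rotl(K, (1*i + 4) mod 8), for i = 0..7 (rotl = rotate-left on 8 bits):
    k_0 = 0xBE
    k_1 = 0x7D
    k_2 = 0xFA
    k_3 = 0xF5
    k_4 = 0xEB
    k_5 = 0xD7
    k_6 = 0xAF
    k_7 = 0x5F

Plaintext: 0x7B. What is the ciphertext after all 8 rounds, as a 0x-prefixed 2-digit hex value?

s_0 = plaintext = 0x7B
s_1 = Round(s_0, k_0) = 0xBC
s_2 = Round(s_1, k_1) = 0xC2
s_3 = Round(s_2, k_2) = 0x2A
s_4 = Round(s_3, k_3) = 0xAD
s_5 = Round(s_4, k_4) = 0xD4
s_6 = Round(s_5, k_5) = 0x48
s_7 = Round(s_6, k_6) = 0x87
s_8 = Round(s_7, k_7) = 0x7E

0x7E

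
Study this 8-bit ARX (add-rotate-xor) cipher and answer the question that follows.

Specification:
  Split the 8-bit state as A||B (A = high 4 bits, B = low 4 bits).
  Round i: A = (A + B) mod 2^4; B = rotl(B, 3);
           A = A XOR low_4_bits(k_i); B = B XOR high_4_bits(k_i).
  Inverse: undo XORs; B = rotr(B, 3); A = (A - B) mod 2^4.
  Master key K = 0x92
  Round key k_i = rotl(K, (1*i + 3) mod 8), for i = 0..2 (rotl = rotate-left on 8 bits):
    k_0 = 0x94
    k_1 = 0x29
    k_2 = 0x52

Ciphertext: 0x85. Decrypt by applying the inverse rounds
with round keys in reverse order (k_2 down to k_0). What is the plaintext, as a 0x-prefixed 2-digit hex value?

s_0 = ciphertext = 0x85
s_1 = InvRound(s_0, k_2) = 0xA0
s_2 = InvRound(s_1, k_1) = 0xF4
s_3 = InvRound(s_2, k_0) = 0x0B

0x0B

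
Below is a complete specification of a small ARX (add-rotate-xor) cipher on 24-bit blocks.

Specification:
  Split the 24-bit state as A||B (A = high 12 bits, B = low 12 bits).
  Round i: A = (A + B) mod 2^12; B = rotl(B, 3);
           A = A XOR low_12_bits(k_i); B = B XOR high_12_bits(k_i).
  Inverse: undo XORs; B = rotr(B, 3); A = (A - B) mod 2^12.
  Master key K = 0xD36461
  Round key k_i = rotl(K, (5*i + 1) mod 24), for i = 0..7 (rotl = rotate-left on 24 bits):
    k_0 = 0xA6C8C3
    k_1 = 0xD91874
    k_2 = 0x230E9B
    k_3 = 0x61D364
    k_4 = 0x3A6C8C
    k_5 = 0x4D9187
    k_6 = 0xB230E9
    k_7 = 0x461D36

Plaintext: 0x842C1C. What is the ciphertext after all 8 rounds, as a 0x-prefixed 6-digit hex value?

0x3461E0

s_0 = plaintext = 0x842C1C
s_1 = Round(s_0, k_0) = 0xC9DA8A
s_2 = Round(s_1, k_1) = 0xF539C4
s_3 = Round(s_2, k_2) = 0x78CC14
s_4 = Round(s_3, k_3) = 0x0C46BB
s_5 = Round(s_4, k_4) = 0xBF367D
s_6 = Round(s_5, k_5) = 0x3F7732
s_7 = Round(s_6, k_6) = 0xBC02B0
s_8 = Round(s_7, k_7) = 0x3461E0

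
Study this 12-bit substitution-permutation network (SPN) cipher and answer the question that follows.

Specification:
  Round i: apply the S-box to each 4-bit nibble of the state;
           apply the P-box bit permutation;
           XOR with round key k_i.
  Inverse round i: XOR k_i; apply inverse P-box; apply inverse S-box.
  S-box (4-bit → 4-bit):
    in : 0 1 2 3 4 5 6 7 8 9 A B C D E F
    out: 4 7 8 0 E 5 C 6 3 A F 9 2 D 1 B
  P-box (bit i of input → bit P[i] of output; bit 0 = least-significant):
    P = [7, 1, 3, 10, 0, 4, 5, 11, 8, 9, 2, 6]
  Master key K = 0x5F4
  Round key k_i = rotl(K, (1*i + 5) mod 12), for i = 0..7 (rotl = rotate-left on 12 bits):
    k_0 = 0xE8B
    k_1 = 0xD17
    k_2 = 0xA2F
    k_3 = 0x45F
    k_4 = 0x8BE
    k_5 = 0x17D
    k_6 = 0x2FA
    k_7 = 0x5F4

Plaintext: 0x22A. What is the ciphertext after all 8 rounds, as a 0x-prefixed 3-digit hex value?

s_0 = plaintext = 0x22A
s_1 = Round(s_0, k_0) = 0x241
s_2 = Round(s_1, k_1) = 0x5ED
s_3 = Round(s_2, k_2) = 0xFA2
s_4 = Round(s_3, k_3) = 0xB2E
s_5 = Round(s_4, k_4) = 0x17E
s_6 = Round(s_5, k_5) = 0x2C9
s_7 = Round(s_6, k_6) = 0x6A8
s_8 = Round(s_7, k_7) = 0xD03

0xD03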